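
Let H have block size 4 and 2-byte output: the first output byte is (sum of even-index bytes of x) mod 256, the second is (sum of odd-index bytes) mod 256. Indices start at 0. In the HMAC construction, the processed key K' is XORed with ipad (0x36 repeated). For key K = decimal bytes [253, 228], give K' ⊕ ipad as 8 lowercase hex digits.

cbd23636

Key decimal bytes [253, 228] = fd e4 is 2 bytes ≤ B = 4; zero-pad to 4 bytes: K' = fd e4 00 00.
XOR each byte with 0x36: fd⊕36=cb, e4⊕36=d2, 00⊕36=36, 00⊕36=36.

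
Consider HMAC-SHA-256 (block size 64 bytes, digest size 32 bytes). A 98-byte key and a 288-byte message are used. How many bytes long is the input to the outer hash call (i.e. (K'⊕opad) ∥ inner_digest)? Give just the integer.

Key is 98 > 64 bytes, so it is hashed to 32 bytes then zero-padded to 64: |K'| = 64.
Outer input = (K'⊕opad) ∥ H(inner) → 64 + 32 = 96 bytes.

96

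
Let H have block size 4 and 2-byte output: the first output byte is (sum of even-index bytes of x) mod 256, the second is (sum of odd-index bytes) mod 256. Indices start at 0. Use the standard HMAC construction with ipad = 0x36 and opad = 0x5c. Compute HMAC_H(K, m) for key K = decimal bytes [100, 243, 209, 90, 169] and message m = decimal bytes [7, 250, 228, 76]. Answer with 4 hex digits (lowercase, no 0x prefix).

e764

Key decimal bytes [100, 243, 209, 90, 169] = 64 f3 d1 5a a9 is 5 bytes > B = 4, so hash it first: H(key) = de 4d, then zero-pad to 4 bytes: K' = de 4d 00 00.
K' ⊕ ipad = e8 7b 36 36.  K' ⊕ opad = 82 11 5c 5c.
Inner input = (K'⊕ipad) ∥ m = e8 7b 36 36 ∥ 07 fa e4 4c.
Inner hash: even-index sum = 521 mod 256 = 9; odd-index sum = 503 mod 256 = 247 → 09 f7.
Outer input = (K'⊕opad) ∥ inner = 82 11 5c 5c ∥ 09 f7.
Outer hash (tag): even-index sum = 231 mod 256 = 231; odd-index sum = 356 mod 256 = 100 → e7 64.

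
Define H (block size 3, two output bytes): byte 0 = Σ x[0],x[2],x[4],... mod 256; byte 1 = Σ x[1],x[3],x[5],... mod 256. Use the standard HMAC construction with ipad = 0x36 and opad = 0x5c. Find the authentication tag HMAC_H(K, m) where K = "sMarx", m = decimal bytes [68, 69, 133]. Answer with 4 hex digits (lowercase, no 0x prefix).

Key "sMarx" = 73 4d 61 72 78 is 5 bytes > B = 3, so hash it first: H(key) = 4c bf, then zero-pad to 3 bytes: K' = 4c bf 00.
K' ⊕ ipad = 7a 89 36.  K' ⊕ opad = 10 e3 5c.
Inner input = (K'⊕ipad) ∥ m = 7a 89 36 ∥ 44 45 85.
Inner hash: even-index sum = 245 mod 256 = 245; odd-index sum = 338 mod 256 = 82 → f5 52.
Outer input = (K'⊕opad) ∥ inner = 10 e3 5c ∥ f5 52.
Outer hash (tag): even-index sum = 190 mod 256 = 190; odd-index sum = 472 mod 256 = 216 → be d8.

bed8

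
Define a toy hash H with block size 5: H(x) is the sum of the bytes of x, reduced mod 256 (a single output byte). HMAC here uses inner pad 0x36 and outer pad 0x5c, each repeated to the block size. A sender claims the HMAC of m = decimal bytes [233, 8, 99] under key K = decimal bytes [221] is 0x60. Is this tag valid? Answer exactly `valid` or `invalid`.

Key decimal bytes [221] = dd is 1 byte ≤ B = 5; zero-pad to 5 bytes: K' = dd 00 00 00 00.
K' ⊕ ipad = eb 36 36 36 36; K' ⊕ opad = 81 5c 5c 5c 5c.
Inner hash: sum = 235+54+54+54+54+233+8+99 = 791; mod 256 = 23 → 17.
Outer hash (recomputed tag): sum = 129+92+92+92+92+23 = 520; mod 256 = 8 → 08.
Recomputed tag = 08; claimed = 60 → mismatch.

invalid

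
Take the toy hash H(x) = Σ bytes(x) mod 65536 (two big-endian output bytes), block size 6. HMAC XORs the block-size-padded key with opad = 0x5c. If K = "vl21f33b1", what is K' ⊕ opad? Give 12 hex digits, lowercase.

5ef85c5c5c5c

Key "vl21f33b1" = 76 6c 32 31 66 33 33 62 31 is 9 bytes > B = 6, so hash it first: H(key) = 02 a4, then zero-pad to 6 bytes: K' = 02 a4 00 00 00 00.
XOR each byte with 0x5c: 02⊕5c=5e, a4⊕5c=f8, 00⊕5c=5c, 00⊕5c=5c, 00⊕5c=5c, 00⊕5c=5c.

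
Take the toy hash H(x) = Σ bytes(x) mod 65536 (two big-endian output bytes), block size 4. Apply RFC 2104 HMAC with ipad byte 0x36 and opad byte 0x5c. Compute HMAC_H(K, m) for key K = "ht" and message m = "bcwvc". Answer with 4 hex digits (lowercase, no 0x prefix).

Key "ht" = 68 74 is 2 bytes ≤ B = 4; zero-pad to 4 bytes: K' = 68 74 00 00.
K' ⊕ ipad = 5e 42 36 36.  K' ⊕ opad = 34 28 5c 5c.
Inner input = (K'⊕ipad) ∥ m = 5e 42 36 36 ∥ 62 63 77 76 63.
Inner hash: sum = 94+66+54+54+98+99+119+118+99 = 801 → 03 21.
Outer input = (K'⊕opad) ∥ inner = 34 28 5c 5c ∥ 03 21.
Outer hash (tag): sum = 52+40+92+92+3+33 = 312 → 01 38.

0138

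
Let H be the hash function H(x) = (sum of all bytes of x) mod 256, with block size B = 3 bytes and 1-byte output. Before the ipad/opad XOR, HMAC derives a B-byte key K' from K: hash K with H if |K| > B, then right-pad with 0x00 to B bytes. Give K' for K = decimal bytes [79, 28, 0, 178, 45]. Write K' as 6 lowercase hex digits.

4a0000

|K| = 5 > B = 3, so first hash the key.
H(K): sum = 79+28+0+178+45 = 330; mod 256 = 74 → 4a.
Zero-pad H(K) = 4a to 3 bytes: K' = 4a 00 00.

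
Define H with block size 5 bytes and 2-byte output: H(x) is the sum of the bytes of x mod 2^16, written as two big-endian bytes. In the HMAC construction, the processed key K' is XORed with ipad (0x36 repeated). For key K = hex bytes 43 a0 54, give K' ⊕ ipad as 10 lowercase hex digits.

7596623636

Key hex bytes 43 a0 54 is 3 bytes ≤ B = 5; zero-pad to 5 bytes: K' = 43 a0 54 00 00.
XOR each byte with 0x36: 43⊕36=75, a0⊕36=96, 54⊕36=62, 00⊕36=36, 00⊕36=36.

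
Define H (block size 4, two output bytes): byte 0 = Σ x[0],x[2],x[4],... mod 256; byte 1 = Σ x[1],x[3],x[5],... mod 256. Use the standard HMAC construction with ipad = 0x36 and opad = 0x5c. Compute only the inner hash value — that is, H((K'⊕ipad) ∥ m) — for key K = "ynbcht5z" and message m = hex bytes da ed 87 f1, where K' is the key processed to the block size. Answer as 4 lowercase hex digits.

Key "ynbcht5z" = 79 6e 62 63 68 74 35 7a is 8 bytes > B = 4, so hash it first: H(key) = 78 bf, then zero-pad to 4 bytes: K' = 78 bf 00 00.
K' ⊕ ipad = 4e 89 36 36.
Inner input = 4e 89 36 36 ∥ da ed 87 f1.
Inner hash: even-index sum = 485 mod 256 = 229; odd-index sum = 669 mod 256 = 157 → e5 9d.

e59d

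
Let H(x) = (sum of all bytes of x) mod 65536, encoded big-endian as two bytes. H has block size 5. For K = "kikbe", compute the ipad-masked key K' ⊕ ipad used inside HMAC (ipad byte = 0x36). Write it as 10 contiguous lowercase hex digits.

Key "kikbe" = 6b 69 6b 62 65 is exactly B = 5 bytes: K' = 6b 69 6b 62 65.
XOR each byte with 0x36: 6b⊕36=5d, 69⊕36=5f, 6b⊕36=5d, 62⊕36=54, 65⊕36=53.

5d5f5d5453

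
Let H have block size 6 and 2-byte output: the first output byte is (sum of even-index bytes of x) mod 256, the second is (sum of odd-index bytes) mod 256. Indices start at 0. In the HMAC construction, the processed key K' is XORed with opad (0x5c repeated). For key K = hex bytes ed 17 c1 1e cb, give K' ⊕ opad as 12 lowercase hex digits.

Key hex bytes ed 17 c1 1e cb is 5 bytes ≤ B = 6; zero-pad to 6 bytes: K' = ed 17 c1 1e cb 00.
XOR each byte with 0x5c: ed⊕5c=b1, 17⊕5c=4b, c1⊕5c=9d, 1e⊕5c=42, cb⊕5c=97, 00⊕5c=5c.

b14b9d42975c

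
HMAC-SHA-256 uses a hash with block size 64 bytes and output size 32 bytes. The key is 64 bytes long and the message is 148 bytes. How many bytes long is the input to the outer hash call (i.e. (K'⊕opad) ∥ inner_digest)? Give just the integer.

Key is 64 ≤ 64 bytes, zero-padded: |K'| = 64.
Outer input = (K'⊕opad) ∥ H(inner) → 64 + 32 = 96 bytes.

96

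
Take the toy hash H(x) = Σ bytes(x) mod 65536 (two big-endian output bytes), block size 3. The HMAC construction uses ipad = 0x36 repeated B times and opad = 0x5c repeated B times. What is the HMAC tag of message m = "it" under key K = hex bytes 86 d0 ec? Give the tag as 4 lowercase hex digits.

Key hex bytes 86 d0 ec is exactly B = 3 bytes: K' = 86 d0 ec.
K' ⊕ ipad = b0 e6 da.  K' ⊕ opad = da 8c b0.
Inner input = (K'⊕ipad) ∥ m = b0 e6 da ∥ 69 74.
Inner hash: sum = 176+230+218+105+116 = 845 → 03 4d.
Outer input = (K'⊕opad) ∥ inner = da 8c b0 ∥ 03 4d.
Outer hash (tag): sum = 218+140+176+3+77 = 614 → 02 66.

0266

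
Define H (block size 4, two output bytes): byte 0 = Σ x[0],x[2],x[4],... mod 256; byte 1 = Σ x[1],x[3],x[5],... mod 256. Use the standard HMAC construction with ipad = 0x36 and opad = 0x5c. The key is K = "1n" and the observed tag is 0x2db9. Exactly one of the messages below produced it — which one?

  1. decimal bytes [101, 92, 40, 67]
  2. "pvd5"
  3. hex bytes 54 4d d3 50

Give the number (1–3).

Key "1n" = 31 6e is 2 bytes ≤ B = 4; zero-pad to 4 bytes: K' = 31 6e 00 00.
K' ⊕ ipad = 07 58 36 36; K' ⊕ opad = 6d 32 5c 5c.
m1: inner = H(07 58 36 36 65 5c 28 43) = ca 2d; tag = H(6d 32 5c 5c ca 2d) = 93bb
m2: inner = H(07 58 36 36 70 76 64 35) = 11 39; tag = H(6d 32 5c 5c 11 39) = dac7
m3: inner = H(07 58 36 36 54 4d d3 50) = 64 2b; tag = H(6d 32 5c 5c 64 2b) = 2db9 ← matches

3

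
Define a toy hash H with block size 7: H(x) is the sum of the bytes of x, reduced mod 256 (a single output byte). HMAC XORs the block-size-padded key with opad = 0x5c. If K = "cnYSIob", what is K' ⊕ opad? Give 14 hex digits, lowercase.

3f32050f15333e

Key "cnYSIob" = 63 6e 59 53 49 6f 62 is exactly B = 7 bytes: K' = 63 6e 59 53 49 6f 62.
XOR each byte with 0x5c: 63⊕5c=3f, 6e⊕5c=32, 59⊕5c=05, 53⊕5c=0f, 49⊕5c=15, 6f⊕5c=33, 62⊕5c=3e.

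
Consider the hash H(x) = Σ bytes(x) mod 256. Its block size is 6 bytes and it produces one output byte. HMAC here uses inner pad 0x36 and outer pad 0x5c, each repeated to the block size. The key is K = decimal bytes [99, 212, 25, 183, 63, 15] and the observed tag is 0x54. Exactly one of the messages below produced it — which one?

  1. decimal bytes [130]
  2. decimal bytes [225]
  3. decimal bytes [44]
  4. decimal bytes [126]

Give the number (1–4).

4

Key decimal bytes [99, 212, 25, 183, 63, 15] = 63 d4 19 b7 3f 0f is exactly B = 6 bytes: K' = 63 d4 19 b7 3f 0f.
K' ⊕ ipad = 55 e2 2f 81 09 39; K' ⊕ opad = 3f 88 45 eb 63 53.
m1: inner = H(55 e2 2f 81 09 39 82) = ab; tag = H(3f 88 45 eb 63 53 ab) = 58
m2: inner = H(55 e2 2f 81 09 39 e1) = 0a; tag = H(3f 88 45 eb 63 53 0a) = b7
m3: inner = H(55 e2 2f 81 09 39 2c) = 55; tag = H(3f 88 45 eb 63 53 55) = 02
m4: inner = H(55 e2 2f 81 09 39 7e) = a7; tag = H(3f 88 45 eb 63 53 a7) = 54 ← matches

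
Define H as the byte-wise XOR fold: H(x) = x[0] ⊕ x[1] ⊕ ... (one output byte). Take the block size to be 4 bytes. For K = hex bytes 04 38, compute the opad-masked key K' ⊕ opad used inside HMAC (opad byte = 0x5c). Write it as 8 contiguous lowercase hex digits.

58645c5c

Key hex bytes 04 38 is 2 bytes ≤ B = 4; zero-pad to 4 bytes: K' = 04 38 00 00.
XOR each byte with 0x5c: 04⊕5c=58, 38⊕5c=64, 00⊕5c=5c, 00⊕5c=5c.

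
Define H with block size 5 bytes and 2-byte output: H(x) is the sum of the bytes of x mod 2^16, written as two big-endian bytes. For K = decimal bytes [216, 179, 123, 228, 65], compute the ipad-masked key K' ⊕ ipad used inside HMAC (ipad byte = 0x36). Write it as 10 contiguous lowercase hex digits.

Key decimal bytes [216, 179, 123, 228, 65] = d8 b3 7b e4 41 is exactly B = 5 bytes: K' = d8 b3 7b e4 41.
XOR each byte with 0x36: d8⊕36=ee, b3⊕36=85, 7b⊕36=4d, e4⊕36=d2, 41⊕36=77.

ee854dd277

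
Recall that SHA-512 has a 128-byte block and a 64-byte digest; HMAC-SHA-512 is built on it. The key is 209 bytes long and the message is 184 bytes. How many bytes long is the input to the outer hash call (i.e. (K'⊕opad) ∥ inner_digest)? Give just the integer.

Key is 209 > 128 bytes, so it is hashed to 64 bytes then zero-padded to 128: |K'| = 128.
Outer input = (K'⊕opad) ∥ H(inner) → 128 + 64 = 192 bytes.

192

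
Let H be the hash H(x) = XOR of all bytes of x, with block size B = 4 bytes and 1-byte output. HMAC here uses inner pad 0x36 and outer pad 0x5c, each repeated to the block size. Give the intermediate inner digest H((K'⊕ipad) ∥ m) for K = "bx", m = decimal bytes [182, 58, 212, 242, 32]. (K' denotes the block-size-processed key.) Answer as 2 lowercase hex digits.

Key "bx" = 62 78 is 2 bytes ≤ B = 4; zero-pad to 4 bytes: K' = 62 78 00 00.
K' ⊕ ipad = 54 4e 36 36.
Inner input = 54 4e 36 36 ∥ b6 3a d4 f2 20.
Inner hash: XOR 54⊕4e⊕36⊕36⊕b6⊕3a⊕d4⊕f2⊕20 = 90.

90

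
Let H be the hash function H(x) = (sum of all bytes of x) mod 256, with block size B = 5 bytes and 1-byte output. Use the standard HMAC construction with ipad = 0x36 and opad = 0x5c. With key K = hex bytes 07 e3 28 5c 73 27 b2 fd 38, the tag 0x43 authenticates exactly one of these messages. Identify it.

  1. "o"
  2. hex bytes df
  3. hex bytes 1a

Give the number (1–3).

1

Key hex bytes 07 e3 28 5c 73 27 b2 fd 38 is 9 bytes > B = 5, so hash it first: H(key) = ef, then zero-pad to 5 bytes: K' = ef 00 00 00 00.
K' ⊕ ipad = d9 36 36 36 36; K' ⊕ opad = b3 5c 5c 5c 5c.
m1: inner = H(d9 36 36 36 36 6f) = 20; tag = H(b3 5c 5c 5c 5c 20) = 43 ← matches
m2: inner = H(d9 36 36 36 36 df) = 90; tag = H(b3 5c 5c 5c 5c 90) = b3
m3: inner = H(d9 36 36 36 36 1a) = cb; tag = H(b3 5c 5c 5c 5c cb) = ee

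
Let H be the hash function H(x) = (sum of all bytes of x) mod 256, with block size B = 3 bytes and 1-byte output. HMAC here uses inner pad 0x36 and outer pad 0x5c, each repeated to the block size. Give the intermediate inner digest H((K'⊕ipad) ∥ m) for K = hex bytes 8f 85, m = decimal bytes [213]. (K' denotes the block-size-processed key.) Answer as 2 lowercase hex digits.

Key hex bytes 8f 85 is 2 bytes ≤ B = 3; zero-pad to 3 bytes: K' = 8f 85 00.
K' ⊕ ipad = b9 b3 36.
Inner input = b9 b3 36 ∥ d5.
Inner hash: sum = 185+179+54+213 = 631; mod 256 = 119 → 77.

77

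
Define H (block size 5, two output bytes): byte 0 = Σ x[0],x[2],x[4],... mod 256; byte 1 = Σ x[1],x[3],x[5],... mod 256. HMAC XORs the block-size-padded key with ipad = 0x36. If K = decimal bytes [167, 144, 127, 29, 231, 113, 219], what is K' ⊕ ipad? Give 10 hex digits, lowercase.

de28363636

Key decimal bytes [167, 144, 127, 29, 231, 113, 219] = a7 90 7f 1d e7 71 db is 7 bytes > B = 5, so hash it first: H(key) = e8 1e, then zero-pad to 5 bytes: K' = e8 1e 00 00 00.
XOR each byte with 0x36: e8⊕36=de, 1e⊕36=28, 00⊕36=36, 00⊕36=36, 00⊕36=36.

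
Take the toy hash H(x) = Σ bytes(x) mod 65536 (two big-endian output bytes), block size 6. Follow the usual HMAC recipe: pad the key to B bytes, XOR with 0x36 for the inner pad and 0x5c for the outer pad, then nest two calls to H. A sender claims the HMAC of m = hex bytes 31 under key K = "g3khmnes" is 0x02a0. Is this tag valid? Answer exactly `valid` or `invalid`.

Key "g3khmnes" = 67 33 6b 68 6d 6e 65 73 is 8 bytes > B = 6, so hash it first: H(key) = 03 20, then zero-pad to 6 bytes: K' = 03 20 00 00 00 00.
K' ⊕ ipad = 35 16 36 36 36 36; K' ⊕ opad = 5f 7c 5c 5c 5c 5c.
Inner hash: sum = 53+22+54+54+54+54+49 = 340 → 01 54.
Outer hash (recomputed tag): sum = 95+124+92+92+92+92+1+84 = 672 → 02 a0.
Recomputed tag = 02a0; claimed = 02a0 → match.

valid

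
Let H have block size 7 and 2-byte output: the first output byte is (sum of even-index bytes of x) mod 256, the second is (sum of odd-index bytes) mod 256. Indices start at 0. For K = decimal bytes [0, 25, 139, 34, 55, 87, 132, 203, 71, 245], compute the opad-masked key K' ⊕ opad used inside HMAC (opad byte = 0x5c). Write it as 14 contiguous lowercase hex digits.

d10e5c5c5c5c5c

Key decimal bytes [0, 25, 139, 34, 55, 87, 132, 203, 71, 245] = 00 19 8b 22 37 57 84 cb 47 f5 is 10 bytes > B = 7, so hash it first: H(key) = 8d 52, then zero-pad to 7 bytes: K' = 8d 52 00 00 00 00 00.
XOR each byte with 0x5c: 8d⊕5c=d1, 52⊕5c=0e, 00⊕5c=5c, 00⊕5c=5c, 00⊕5c=5c, 00⊕5c=5c, 00⊕5c=5c.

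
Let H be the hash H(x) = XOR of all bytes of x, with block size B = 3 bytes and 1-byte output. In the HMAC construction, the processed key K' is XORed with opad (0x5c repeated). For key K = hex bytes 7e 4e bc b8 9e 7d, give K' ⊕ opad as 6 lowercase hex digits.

8b5c5c

Key hex bytes 7e 4e bc b8 9e 7d is 6 bytes > B = 3, so hash it first: H(key) = d7, then zero-pad to 3 bytes: K' = d7 00 00.
XOR each byte with 0x5c: d7⊕5c=8b, 00⊕5c=5c, 00⊕5c=5c.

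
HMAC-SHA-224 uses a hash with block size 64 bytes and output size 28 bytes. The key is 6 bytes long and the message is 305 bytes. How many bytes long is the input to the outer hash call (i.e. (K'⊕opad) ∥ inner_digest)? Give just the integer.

Key is 6 ≤ 64 bytes, zero-padded: |K'| = 64.
Outer input = (K'⊕opad) ∥ H(inner) → 64 + 28 = 92 bytes.

92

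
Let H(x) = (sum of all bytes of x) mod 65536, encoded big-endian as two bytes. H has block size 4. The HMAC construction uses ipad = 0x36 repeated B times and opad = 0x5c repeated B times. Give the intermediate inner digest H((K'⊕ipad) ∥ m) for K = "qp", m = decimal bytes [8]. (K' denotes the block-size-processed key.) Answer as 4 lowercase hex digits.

0101

Key "qp" = 71 70 is 2 bytes ≤ B = 4; zero-pad to 4 bytes: K' = 71 70 00 00.
K' ⊕ ipad = 47 46 36 36.
Inner input = 47 46 36 36 ∥ 08.
Inner hash: sum = 71+70+54+54+8 = 257 → 01 01.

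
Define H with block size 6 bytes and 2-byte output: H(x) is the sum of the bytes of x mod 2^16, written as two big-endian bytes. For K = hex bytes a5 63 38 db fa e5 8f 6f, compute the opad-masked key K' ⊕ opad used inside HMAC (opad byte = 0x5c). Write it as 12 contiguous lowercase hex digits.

58a45c5c5c5c

Key hex bytes a5 63 38 db fa e5 8f 6f is 8 bytes > B = 6, so hash it first: H(key) = 04 f8, then zero-pad to 6 bytes: K' = 04 f8 00 00 00 00.
XOR each byte with 0x5c: 04⊕5c=58, f8⊕5c=a4, 00⊕5c=5c, 00⊕5c=5c, 00⊕5c=5c, 00⊕5c=5c.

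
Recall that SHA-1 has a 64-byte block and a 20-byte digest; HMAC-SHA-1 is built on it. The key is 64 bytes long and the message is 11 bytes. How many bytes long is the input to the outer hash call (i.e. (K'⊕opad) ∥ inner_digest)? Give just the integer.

84

Key is 64 ≤ 64 bytes, zero-padded: |K'| = 64.
Outer input = (K'⊕opad) ∥ H(inner) → 64 + 20 = 84 bytes.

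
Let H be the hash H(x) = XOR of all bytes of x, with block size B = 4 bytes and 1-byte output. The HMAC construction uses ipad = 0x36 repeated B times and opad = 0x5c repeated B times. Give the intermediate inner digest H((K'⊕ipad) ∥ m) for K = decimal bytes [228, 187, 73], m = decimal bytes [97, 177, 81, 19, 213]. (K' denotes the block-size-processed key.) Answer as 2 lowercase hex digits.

51

Key decimal bytes [228, 187, 73] = e4 bb 49 is 3 bytes ≤ B = 4; zero-pad to 4 bytes: K' = e4 bb 49 00.
K' ⊕ ipad = d2 8d 7f 36.
Inner input = d2 8d 7f 36 ∥ 61 b1 51 13 d5.
Inner hash: XOR d2⊕8d⊕7f⊕36⊕61⊕b1⊕51⊕13⊕d5 = 51.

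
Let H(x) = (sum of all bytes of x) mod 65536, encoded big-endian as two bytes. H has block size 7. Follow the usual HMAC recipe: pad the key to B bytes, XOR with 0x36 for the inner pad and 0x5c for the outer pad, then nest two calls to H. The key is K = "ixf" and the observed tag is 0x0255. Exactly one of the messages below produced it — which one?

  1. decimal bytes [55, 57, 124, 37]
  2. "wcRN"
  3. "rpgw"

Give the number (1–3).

Key "ixf" = 69 78 66 is 3 bytes ≤ B = 7; zero-pad to 7 bytes: K' = 69 78 66 00 00 00 00.
K' ⊕ ipad = 5f 4e 50 36 36 36 36; K' ⊕ opad = 35 24 3a 5c 5c 5c 5c.
m1: inner = H(5f 4e 50 36 36 36 36 37 39 7c 25) = 02 e6; tag = H(35 24 3a 5c 5c 5c 5c 02 e6) = 02eb
m2: inner = H(5f 4e 50 36 36 36 36 77 63 52 4e) = 03 4f; tag = H(35 24 3a 5c 5c 5c 5c 03 4f) = 0255 ← matches
m3: inner = H(5f 4e 50 36 36 36 36 72 70 67 77) = 03 95; tag = H(35 24 3a 5c 5c 5c 5c 03 95) = 029b

2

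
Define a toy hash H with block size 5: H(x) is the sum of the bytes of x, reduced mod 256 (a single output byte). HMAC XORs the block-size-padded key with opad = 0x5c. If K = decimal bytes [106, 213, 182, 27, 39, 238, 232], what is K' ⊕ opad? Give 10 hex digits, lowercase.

515c5c5c5c

Key decimal bytes [106, 213, 182, 27, 39, 238, 232] = 6a d5 b6 1b 27 ee e8 is 7 bytes > B = 5, so hash it first: H(key) = 0d, then zero-pad to 5 bytes: K' = 0d 00 00 00 00.
XOR each byte with 0x5c: 0d⊕5c=51, 00⊕5c=5c, 00⊕5c=5c, 00⊕5c=5c, 00⊕5c=5c.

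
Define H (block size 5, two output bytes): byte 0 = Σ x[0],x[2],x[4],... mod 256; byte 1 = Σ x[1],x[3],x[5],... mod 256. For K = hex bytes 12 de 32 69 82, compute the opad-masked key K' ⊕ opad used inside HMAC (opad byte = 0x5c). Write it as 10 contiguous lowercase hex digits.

Key hex bytes 12 de 32 69 82 is exactly B = 5 bytes: K' = 12 de 32 69 82.
XOR each byte with 0x5c: 12⊕5c=4e, de⊕5c=82, 32⊕5c=6e, 69⊕5c=35, 82⊕5c=de.

4e826e35de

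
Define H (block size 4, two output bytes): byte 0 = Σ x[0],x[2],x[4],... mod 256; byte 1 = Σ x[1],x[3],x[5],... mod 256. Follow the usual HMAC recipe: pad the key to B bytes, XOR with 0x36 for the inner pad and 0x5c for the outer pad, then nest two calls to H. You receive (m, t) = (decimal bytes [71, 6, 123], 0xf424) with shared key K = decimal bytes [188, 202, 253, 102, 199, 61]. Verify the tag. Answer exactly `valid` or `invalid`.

Key decimal bytes [188, 202, 253, 102, 199, 61] = bc ca fd 66 c7 3d is 6 bytes > B = 4, so hash it first: H(key) = 80 6d, then zero-pad to 4 bytes: K' = 80 6d 00 00.
K' ⊕ ipad = b6 5b 36 36; K' ⊕ opad = dc 31 5c 5c.
Inner hash: even-index sum = 430 mod 256 = 174; odd-index sum = 151 mod 256 = 151 → ae 97.
Outer hash (recomputed tag): even-index sum = 486 mod 256 = 230; odd-index sum = 292 mod 256 = 36 → e6 24.
Recomputed tag = e624; claimed = f424 → mismatch.

invalid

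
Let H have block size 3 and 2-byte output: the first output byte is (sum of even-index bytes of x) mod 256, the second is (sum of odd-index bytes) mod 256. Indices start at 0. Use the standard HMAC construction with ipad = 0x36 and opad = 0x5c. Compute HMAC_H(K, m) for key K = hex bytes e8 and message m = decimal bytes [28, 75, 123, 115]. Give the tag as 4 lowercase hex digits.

dd2e

Key hex bytes e8 is 1 byte ≤ B = 3; zero-pad to 3 bytes: K' = e8 00 00.
K' ⊕ ipad = de 36 36.  K' ⊕ opad = b4 5c 5c.
Inner input = (K'⊕ipad) ∥ m = de 36 36 ∥ 1c 4b 7b 73.
Inner hash: even-index sum = 466 mod 256 = 210; odd-index sum = 205 mod 256 = 205 → d2 cd.
Outer input = (K'⊕opad) ∥ inner = b4 5c 5c ∥ d2 cd.
Outer hash (tag): even-index sum = 477 mod 256 = 221; odd-index sum = 302 mod 256 = 46 → dd 2e.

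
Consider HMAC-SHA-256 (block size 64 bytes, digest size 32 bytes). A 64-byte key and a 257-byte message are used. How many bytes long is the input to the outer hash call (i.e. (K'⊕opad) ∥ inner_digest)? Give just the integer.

96

Key is 64 ≤ 64 bytes, zero-padded: |K'| = 64.
Outer input = (K'⊕opad) ∥ H(inner) → 64 + 32 = 96 bytes.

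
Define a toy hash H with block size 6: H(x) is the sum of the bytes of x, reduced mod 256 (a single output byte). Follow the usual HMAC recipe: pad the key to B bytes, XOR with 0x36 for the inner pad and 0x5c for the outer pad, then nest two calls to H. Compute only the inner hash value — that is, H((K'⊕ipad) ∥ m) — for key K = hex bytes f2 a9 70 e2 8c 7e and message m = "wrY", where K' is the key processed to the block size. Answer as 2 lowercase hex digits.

c1

Key hex bytes f2 a9 70 e2 8c 7e is exactly B = 6 bytes: K' = f2 a9 70 e2 8c 7e.
K' ⊕ ipad = c4 9f 46 d4 ba 48.
Inner input = c4 9f 46 d4 ba 48 ∥ 77 72 59.
Inner hash: sum = 196+159+70+212+186+72+119+114+89 = 1217; mod 256 = 193 → c1.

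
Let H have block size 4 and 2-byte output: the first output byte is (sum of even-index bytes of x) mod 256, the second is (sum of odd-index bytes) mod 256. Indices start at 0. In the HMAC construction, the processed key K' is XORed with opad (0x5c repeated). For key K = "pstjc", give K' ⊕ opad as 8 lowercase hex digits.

Key "pstjc" = 70 73 74 6a 63 is 5 bytes > B = 4, so hash it first: H(key) = 47 dd, then zero-pad to 4 bytes: K' = 47 dd 00 00.
XOR each byte with 0x5c: 47⊕5c=1b, dd⊕5c=81, 00⊕5c=5c, 00⊕5c=5c.

1b815c5c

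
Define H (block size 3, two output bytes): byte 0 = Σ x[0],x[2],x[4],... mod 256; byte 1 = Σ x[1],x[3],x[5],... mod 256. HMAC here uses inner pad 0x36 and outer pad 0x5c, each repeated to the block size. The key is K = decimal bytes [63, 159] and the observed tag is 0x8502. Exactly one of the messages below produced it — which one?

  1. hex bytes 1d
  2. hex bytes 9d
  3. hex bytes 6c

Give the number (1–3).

Key decimal bytes [63, 159] = 3f 9f is 2 bytes ≤ B = 3; zero-pad to 3 bytes: K' = 3f 9f 00.
K' ⊕ ipad = 09 a9 36; K' ⊕ opad = 63 c3 5c.
m1: inner = H(09 a9 36 1d) = 3f c6; tag = H(63 c3 5c 3f c6) = 8502 ← matches
m2: inner = H(09 a9 36 9d) = 3f 46; tag = H(63 c3 5c 3f 46) = 0502
m3: inner = H(09 a9 36 6c) = 3f 15; tag = H(63 c3 5c 3f 15) = d402

1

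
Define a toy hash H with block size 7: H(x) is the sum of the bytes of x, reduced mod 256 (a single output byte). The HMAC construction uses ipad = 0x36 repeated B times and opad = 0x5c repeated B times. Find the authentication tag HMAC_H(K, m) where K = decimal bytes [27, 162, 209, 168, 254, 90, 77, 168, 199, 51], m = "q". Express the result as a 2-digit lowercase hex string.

Key decimal bytes [27, 162, 209, 168, 254, 90, 77, 168, 199, 51] = 1b a2 d1 a8 fe 5a 4d a8 c7 33 is 10 bytes > B = 7, so hash it first: H(key) = 7d, then zero-pad to 7 bytes: K' = 7d 00 00 00 00 00 00.
K' ⊕ ipad = 4b 36 36 36 36 36 36.  K' ⊕ opad = 21 5c 5c 5c 5c 5c 5c.
Inner input = (K'⊕ipad) ∥ m = 4b 36 36 36 36 36 36 ∥ 71.
Inner hash: sum = 75+54+54+54+54+54+54+113 = 512; mod 256 = 0 → 00.
Outer input = (K'⊕opad) ∥ inner = 21 5c 5c 5c 5c 5c 5c ∥ 00.
Outer hash (tag): sum = 33+92+92+92+92+92+92+0 = 585; mod 256 = 73 → 49.

49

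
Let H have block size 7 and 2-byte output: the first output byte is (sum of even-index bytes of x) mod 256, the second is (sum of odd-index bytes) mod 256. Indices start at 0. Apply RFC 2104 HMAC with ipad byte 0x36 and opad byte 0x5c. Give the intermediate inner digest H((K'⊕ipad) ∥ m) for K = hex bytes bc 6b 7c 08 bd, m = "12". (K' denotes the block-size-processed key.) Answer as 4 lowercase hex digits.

Key hex bytes bc 6b 7c 08 bd is 5 bytes ≤ B = 7; zero-pad to 7 bytes: K' = bc 6b 7c 08 bd 00 00.
K' ⊕ ipad = 8a 5d 4a 3e 8b 36 36.
Inner input = 8a 5d 4a 3e 8b 36 36 ∥ 31 32.
Inner hash: even-index sum = 455 mod 256 = 199; odd-index sum = 258 mod 256 = 2 → c7 02.

c702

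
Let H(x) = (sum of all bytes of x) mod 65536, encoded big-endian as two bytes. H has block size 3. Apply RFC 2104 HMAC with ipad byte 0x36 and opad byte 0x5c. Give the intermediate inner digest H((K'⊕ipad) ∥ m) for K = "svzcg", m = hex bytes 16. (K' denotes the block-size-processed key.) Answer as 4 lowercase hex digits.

Key "svzcg" = 73 76 7a 63 67 is 5 bytes > B = 3, so hash it first: H(key) = 02 2d, then zero-pad to 3 bytes: K' = 02 2d 00.
K' ⊕ ipad = 34 1b 36.
Inner input = 34 1b 36 ∥ 16.
Inner hash: sum = 52+27+54+22 = 155 → 00 9b.

009b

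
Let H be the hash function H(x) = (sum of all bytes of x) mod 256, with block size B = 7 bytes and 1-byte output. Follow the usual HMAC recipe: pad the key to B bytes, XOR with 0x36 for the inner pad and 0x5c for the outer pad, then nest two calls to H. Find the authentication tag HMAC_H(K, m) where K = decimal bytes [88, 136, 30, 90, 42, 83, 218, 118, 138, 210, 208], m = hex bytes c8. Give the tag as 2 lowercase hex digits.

a8

Key decimal bytes [88, 136, 30, 90, 42, 83, 218, 118, 138, 210, 208] = 58 88 1e 5a 2a 53 da 76 8a d2 d0 is 11 bytes > B = 7, so hash it first: H(key) = 51, then zero-pad to 7 bytes: K' = 51 00 00 00 00 00 00.
K' ⊕ ipad = 67 36 36 36 36 36 36.  K' ⊕ opad = 0d 5c 5c 5c 5c 5c 5c.
Inner input = (K'⊕ipad) ∥ m = 67 36 36 36 36 36 36 ∥ c8.
Inner hash: sum = 103+54+54+54+54+54+54+200 = 627; mod 256 = 115 → 73.
Outer input = (K'⊕opad) ∥ inner = 0d 5c 5c 5c 5c 5c 5c ∥ 73.
Outer hash (tag): sum = 13+92+92+92+92+92+92+115 = 680; mod 256 = 168 → a8.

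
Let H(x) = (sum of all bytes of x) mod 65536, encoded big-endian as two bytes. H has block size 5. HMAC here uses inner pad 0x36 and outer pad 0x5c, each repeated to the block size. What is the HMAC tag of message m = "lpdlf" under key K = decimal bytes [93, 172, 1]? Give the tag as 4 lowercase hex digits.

Key decimal bytes [93, 172, 1] = 5d ac 01 is 3 bytes ≤ B = 5; zero-pad to 5 bytes: K' = 5d ac 01 00 00.
K' ⊕ ipad = 6b 9a 37 36 36.  K' ⊕ opad = 01 f0 5d 5c 5c.
Inner input = (K'⊕ipad) ∥ m = 6b 9a 37 36 36 ∥ 6c 70 64 6c 66.
Inner hash: sum = 107+154+55+54+54+108+112+100+108+102 = 954 → 03 ba.
Outer input = (K'⊕opad) ∥ inner = 01 f0 5d 5c 5c ∥ 03 ba.
Outer hash (tag): sum = 1+240+93+92+92+3+186 = 707 → 02 c3.

02c3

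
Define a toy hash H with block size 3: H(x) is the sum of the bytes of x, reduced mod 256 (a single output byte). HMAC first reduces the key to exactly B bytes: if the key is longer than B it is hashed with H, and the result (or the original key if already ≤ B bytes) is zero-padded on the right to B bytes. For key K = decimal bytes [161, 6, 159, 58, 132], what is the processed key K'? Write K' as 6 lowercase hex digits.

|K| = 5 > B = 3, so first hash the key.
H(K): sum = 161+6+159+58+132 = 516; mod 256 = 4 → 04.
Zero-pad H(K) = 04 to 3 bytes: K' = 04 00 00.

040000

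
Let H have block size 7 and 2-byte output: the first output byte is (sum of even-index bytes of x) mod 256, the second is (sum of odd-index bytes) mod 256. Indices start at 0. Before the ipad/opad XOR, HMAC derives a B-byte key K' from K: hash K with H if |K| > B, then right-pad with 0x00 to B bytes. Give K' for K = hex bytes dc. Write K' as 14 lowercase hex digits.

dc000000000000

Key hex bytes dc is 1 byte ≤ B = 7; zero-pad to 7 bytes: K' = dc 00 00 00 00 00 00.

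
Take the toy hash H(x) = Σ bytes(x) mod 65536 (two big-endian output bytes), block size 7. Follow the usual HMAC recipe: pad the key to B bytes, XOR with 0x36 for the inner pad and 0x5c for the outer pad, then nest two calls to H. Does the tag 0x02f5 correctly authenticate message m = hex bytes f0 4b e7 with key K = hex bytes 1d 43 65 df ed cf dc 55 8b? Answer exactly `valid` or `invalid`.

valid

Key hex bytes 1d 43 65 df ed cf dc 55 8b is 9 bytes > B = 7, so hash it first: H(key) = 05 1c, then zero-pad to 7 bytes: K' = 05 1c 00 00 00 00 00.
K' ⊕ ipad = 33 2a 36 36 36 36 36; K' ⊕ opad = 59 40 5c 5c 5c 5c 5c.
Inner hash: sum = 51+42+54+54+54+54+54+240+75+231 = 909 → 03 8d.
Outer hash (recomputed tag): sum = 89+64+92+92+92+92+92+3+141 = 757 → 02 f5.
Recomputed tag = 02f5; claimed = 02f5 → match.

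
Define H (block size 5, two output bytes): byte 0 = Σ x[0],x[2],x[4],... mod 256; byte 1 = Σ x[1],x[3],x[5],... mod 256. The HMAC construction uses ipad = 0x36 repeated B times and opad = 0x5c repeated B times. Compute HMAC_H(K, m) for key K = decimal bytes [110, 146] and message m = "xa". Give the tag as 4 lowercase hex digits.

Key decimal bytes [110, 146] = 6e 92 is 2 bytes ≤ B = 5; zero-pad to 5 bytes: K' = 6e 92 00 00 00.
K' ⊕ ipad = 58 a4 36 36 36.  K' ⊕ opad = 32 ce 5c 5c 5c.
Inner input = (K'⊕ipad) ∥ m = 58 a4 36 36 36 ∥ 78 61.
Inner hash: even-index sum = 293 mod 256 = 37; odd-index sum = 338 mod 256 = 82 → 25 52.
Outer input = (K'⊕opad) ∥ inner = 32 ce 5c 5c 5c ∥ 25 52.
Outer hash (tag): even-index sum = 316 mod 256 = 60; odd-index sum = 335 mod 256 = 79 → 3c 4f.

3c4f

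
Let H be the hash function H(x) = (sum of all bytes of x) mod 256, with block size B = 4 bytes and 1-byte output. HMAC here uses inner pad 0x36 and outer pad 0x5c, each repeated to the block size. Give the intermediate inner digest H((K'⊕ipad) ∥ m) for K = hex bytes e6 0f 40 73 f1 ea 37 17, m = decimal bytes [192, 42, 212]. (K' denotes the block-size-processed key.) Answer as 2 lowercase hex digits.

47

Key hex bytes e6 0f 40 73 f1 ea 37 17 is 8 bytes > B = 4, so hash it first: H(key) = d1, then zero-pad to 4 bytes: K' = d1 00 00 00.
K' ⊕ ipad = e7 36 36 36.
Inner input = e7 36 36 36 ∥ c0 2a d4.
Inner hash: sum = 231+54+54+54+192+42+212 = 839; mod 256 = 71 → 47.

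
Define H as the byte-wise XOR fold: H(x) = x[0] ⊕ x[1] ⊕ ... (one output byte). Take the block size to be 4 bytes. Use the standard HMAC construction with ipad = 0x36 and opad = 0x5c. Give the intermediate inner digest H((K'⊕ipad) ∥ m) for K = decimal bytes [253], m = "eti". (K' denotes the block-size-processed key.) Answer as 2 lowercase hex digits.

Key decimal bytes [253] = fd is 1 byte ≤ B = 4; zero-pad to 4 bytes: K' = fd 00 00 00.
K' ⊕ ipad = cb 36 36 36.
Inner input = cb 36 36 36 ∥ 65 74 69.
Inner hash: XOR cb⊕36⊕36⊕36⊕65⊕74⊕69 = 85.

85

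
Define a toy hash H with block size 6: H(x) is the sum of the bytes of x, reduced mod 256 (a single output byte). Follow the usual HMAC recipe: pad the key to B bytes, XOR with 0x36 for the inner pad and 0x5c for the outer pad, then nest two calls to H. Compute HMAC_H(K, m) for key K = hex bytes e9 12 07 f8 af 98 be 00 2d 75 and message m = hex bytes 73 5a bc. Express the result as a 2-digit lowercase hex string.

Key hex bytes e9 12 07 f8 af 98 be 00 2d 75 is 10 bytes > B = 6, so hash it first: H(key) = a1, then zero-pad to 6 bytes: K' = a1 00 00 00 00 00.
K' ⊕ ipad = 97 36 36 36 36 36.  K' ⊕ opad = fd 5c 5c 5c 5c 5c.
Inner input = (K'⊕ipad) ∥ m = 97 36 36 36 36 36 ∥ 73 5a bc.
Inner hash: sum = 151+54+54+54+54+54+115+90+188 = 814; mod 256 = 46 → 2e.
Outer input = (K'⊕opad) ∥ inner = fd 5c 5c 5c 5c 5c ∥ 2e.
Outer hash (tag): sum = 253+92+92+92+92+92+46 = 759; mod 256 = 247 → f7.

f7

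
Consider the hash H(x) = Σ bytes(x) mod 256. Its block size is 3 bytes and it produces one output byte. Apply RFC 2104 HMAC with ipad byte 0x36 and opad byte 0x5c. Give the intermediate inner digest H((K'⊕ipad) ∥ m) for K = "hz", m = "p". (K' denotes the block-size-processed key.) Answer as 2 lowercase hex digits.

Key "hz" = 68 7a is 2 bytes ≤ B = 3; zero-pad to 3 bytes: K' = 68 7a 00.
K' ⊕ ipad = 5e 4c 36.
Inner input = 5e 4c 36 ∥ 70.
Inner hash: sum = 94+76+54+112 = 336; mod 256 = 80 → 50.

50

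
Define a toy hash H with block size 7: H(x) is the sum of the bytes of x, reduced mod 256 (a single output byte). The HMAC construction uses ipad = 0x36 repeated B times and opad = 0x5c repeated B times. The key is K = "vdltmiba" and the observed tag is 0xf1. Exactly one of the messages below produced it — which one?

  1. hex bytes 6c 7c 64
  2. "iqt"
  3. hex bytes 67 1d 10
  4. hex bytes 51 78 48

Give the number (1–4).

4

Key "vdltmiba" = 76 64 6c 74 6d 69 62 61 is 8 bytes > B = 7, so hash it first: H(key) = 53, then zero-pad to 7 bytes: K' = 53 00 00 00 00 00 00.
K' ⊕ ipad = 65 36 36 36 36 36 36; K' ⊕ opad = 0f 5c 5c 5c 5c 5c 5c.
m1: inner = H(65 36 36 36 36 36 36 6c 7c 64) = f5; tag = H(0f 5c 5c 5c 5c 5c 5c f5) = 2c
m2: inner = H(65 36 36 36 36 36 36 69 71 74) = f7; tag = H(0f 5c 5c 5c 5c 5c 5c f7) = 2e
m3: inner = H(65 36 36 36 36 36 36 67 1d 10) = 3d; tag = H(0f 5c 5c 5c 5c 5c 5c 3d) = 74
m4: inner = H(65 36 36 36 36 36 36 51 78 48) = ba; tag = H(0f 5c 5c 5c 5c 5c 5c ba) = f1 ← matches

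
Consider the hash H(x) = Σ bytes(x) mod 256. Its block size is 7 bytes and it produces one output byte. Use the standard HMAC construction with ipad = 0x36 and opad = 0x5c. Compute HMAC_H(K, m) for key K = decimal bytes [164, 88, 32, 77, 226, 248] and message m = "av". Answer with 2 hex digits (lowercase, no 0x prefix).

Key decimal bytes [164, 88, 32, 77, 226, 248] = a4 58 20 4d e2 f8 is 6 bytes ≤ B = 7; zero-pad to 7 bytes: K' = a4 58 20 4d e2 f8 00.
K' ⊕ ipad = 92 6e 16 7b d4 ce 36.  K' ⊕ opad = f8 04 7c 11 be a4 5c.
Inner input = (K'⊕ipad) ∥ m = 92 6e 16 7b d4 ce 36 ∥ 61 76.
Inner hash: sum = 146+110+22+123+212+206+54+97+118 = 1088; mod 256 = 64 → 40.
Outer input = (K'⊕opad) ∥ inner = f8 04 7c 11 be a4 5c ∥ 40.
Outer hash (tag): sum = 248+4+124+17+190+164+92+64 = 903; mod 256 = 135 → 87.

87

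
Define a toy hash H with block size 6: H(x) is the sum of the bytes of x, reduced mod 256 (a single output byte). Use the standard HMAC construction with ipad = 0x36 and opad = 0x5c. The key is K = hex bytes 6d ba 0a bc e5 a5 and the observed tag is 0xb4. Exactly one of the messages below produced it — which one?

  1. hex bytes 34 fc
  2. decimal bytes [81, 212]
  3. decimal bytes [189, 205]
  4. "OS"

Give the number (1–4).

4

Key hex bytes 6d ba 0a bc e5 a5 is exactly B = 6 bytes: K' = 6d ba 0a bc e5 a5.
K' ⊕ ipad = 5b 8c 3c 8a d3 93; K' ⊕ opad = 31 e6 56 e0 b9 f9.
m1: inner = H(5b 8c 3c 8a d3 93 34 fc) = 43; tag = H(31 e6 56 e0 b9 f9 43) = 42
m2: inner = H(5b 8c 3c 8a d3 93 51 d4) = 38; tag = H(31 e6 56 e0 b9 f9 38) = 37
m3: inner = H(5b 8c 3c 8a d3 93 bd cd) = 9d; tag = H(31 e6 56 e0 b9 f9 9d) = 9c
m4: inner = H(5b 8c 3c 8a d3 93 4f 53) = b5; tag = H(31 e6 56 e0 b9 f9 b5) = b4 ← matches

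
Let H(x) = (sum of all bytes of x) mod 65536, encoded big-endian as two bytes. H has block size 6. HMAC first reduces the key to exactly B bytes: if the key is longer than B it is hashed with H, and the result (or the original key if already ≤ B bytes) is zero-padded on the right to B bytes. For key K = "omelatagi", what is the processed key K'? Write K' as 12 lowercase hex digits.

|K| = 9 > B = 6, so first hash the key.
H(K): sum = 111+109+101+108+97+116+97+103+105 = 947 → 03 b3.
Zero-pad H(K) = 03 b3 to 6 bytes: K' = 03 b3 00 00 00 00.

03b300000000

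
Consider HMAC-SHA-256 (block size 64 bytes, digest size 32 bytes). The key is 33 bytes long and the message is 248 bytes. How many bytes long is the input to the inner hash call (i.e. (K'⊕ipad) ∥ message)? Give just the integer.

312

Key is 33 ≤ 64 bytes, zero-padded: |K'| = 64.
Inner input = (K'⊕ipad) ∥ m → 64 + 248 = 312 bytes.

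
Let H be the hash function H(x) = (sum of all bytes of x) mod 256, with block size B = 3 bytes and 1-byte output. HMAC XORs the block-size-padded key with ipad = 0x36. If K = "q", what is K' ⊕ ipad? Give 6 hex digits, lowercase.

Key "q" = 71 is 1 byte ≤ B = 3; zero-pad to 3 bytes: K' = 71 00 00.
XOR each byte with 0x36: 71⊕36=47, 00⊕36=36, 00⊕36=36.

473636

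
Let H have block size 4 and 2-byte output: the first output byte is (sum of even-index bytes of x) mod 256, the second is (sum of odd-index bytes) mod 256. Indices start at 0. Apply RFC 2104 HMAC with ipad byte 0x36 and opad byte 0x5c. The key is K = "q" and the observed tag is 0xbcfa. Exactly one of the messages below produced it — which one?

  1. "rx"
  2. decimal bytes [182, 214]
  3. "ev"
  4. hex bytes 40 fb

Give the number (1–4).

2

Key "q" = 71 is 1 byte ≤ B = 4; zero-pad to 4 bytes: K' = 71 00 00 00.
K' ⊕ ipad = 47 36 36 36; K' ⊕ opad = 2d 5c 5c 5c.
m1: inner = H(47 36 36 36 72 78) = ef e4; tag = H(2d 5c 5c 5c ef e4) = 789c
m2: inner = H(47 36 36 36 b6 d6) = 33 42; tag = H(2d 5c 5c 5c 33 42) = bcfa ← matches
m3: inner = H(47 36 36 36 65 76) = e2 e2; tag = H(2d 5c 5c 5c e2 e2) = 6b9a
m4: inner = H(47 36 36 36 40 fb) = bd 67; tag = H(2d 5c 5c 5c bd 67) = 461f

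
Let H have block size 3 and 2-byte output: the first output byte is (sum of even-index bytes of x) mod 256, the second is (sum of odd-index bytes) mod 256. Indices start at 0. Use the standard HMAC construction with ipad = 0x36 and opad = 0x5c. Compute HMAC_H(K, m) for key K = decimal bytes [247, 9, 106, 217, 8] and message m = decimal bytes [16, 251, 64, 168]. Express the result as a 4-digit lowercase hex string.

b5f6

Key decimal bytes [247, 9, 106, 217, 8] = f7 09 6a d9 08 is 5 bytes > B = 3, so hash it first: H(key) = 69 e2, then zero-pad to 3 bytes: K' = 69 e2 00.
K' ⊕ ipad = 5f d4 36.  K' ⊕ opad = 35 be 5c.
Inner input = (K'⊕ipad) ∥ m = 5f d4 36 ∥ 10 fb 40 a8.
Inner hash: even-index sum = 568 mod 256 = 56; odd-index sum = 292 mod 256 = 36 → 38 24.
Outer input = (K'⊕opad) ∥ inner = 35 be 5c ∥ 38 24.
Outer hash (tag): even-index sum = 181 mod 256 = 181; odd-index sum = 246 mod 256 = 246 → b5 f6.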